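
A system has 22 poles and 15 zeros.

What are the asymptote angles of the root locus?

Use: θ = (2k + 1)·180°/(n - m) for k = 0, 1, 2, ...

n - m = 22 - 15 = 7. Angles: θk = (2k + 1)·180°/7 = 25.71°, 77.14°, 128.57°, 180°, 231.43°, 282.86°, 334.29°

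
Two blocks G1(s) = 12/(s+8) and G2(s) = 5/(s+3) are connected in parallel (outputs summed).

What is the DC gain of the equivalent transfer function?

Parallel: G_eq = G1 + G2. DC gain = G1(0) + G2(0) = 12/8 + 5/3 = 1.5 + 1.6667 = 3.1667.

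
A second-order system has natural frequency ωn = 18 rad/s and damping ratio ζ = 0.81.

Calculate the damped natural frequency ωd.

ωd = ωn√(1 - ζ²) = 18√(1 - 0.81²) = 10.56 rad/s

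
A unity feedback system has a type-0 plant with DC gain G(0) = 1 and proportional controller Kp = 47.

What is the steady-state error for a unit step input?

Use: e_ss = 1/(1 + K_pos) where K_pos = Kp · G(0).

K_pos = Kp · G(0) = 47 × 1 = 47. e_ss = 1/(1 + 47) = 0.0208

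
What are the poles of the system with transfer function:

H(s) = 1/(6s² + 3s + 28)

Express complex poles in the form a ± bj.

Discriminant = 3² - 4×6×28 = 9 - 672 = -663 < 0, so the poles are a complex conjugate pair s = (-3 ± j√663)/(2×6). Real part = -3/(2×6) = -3/12 = -0.25; imaginary part = ±√663/(2×6) ≈ 2.1457. Poles: s = -0.25 ± 2.1457j.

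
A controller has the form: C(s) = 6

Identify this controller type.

This is a Proportional (P) controller.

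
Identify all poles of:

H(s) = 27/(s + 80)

Pole is where denominator = 0: s + 80 = 0, so s = -80.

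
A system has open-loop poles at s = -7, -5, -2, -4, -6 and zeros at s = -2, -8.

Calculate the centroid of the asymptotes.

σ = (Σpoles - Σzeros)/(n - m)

σ = (Σpoles - Σzeros)/(n - m) = (-24 - (-10))/(5 - 2) = -14/3 = -4.67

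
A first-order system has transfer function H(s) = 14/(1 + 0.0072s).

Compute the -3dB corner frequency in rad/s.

Corner frequency = 1/τ = 1/0.0072 = 138.889 rad/s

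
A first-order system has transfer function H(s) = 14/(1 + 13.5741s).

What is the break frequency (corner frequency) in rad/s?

Corner frequency = 1/τ = 1/13.5741 = 0.074 rad/s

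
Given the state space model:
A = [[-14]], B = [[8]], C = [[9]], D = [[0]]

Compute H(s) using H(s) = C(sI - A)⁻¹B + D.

(sI - A)⁻¹ = 1/(s + 14). H(s) = 9 × 8/(s + 14) + 0 = 72/(s + 14).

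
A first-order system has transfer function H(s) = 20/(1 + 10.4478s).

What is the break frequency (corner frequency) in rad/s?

Corner frequency = 1/τ = 1/10.4478 = 0.096 rad/s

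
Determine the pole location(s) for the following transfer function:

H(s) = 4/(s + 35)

Pole is where denominator = 0: s + 35 = 0, so s = -35.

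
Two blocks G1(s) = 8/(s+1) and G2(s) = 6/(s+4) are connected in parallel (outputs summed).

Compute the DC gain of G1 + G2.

Parallel: G_eq = G1 + G2. DC gain = G1(0) + G2(0) = 8/1 + 6/4 = 8 + 1.5 = 9.5.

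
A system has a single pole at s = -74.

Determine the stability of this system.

Pole at s = -74 is in the left half-plane. Stable.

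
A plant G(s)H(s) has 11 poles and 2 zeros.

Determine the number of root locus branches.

Root locus has n branches where n = number of poles = 11.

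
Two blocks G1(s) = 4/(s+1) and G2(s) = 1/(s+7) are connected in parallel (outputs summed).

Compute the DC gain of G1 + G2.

Parallel: G_eq = G1 + G2. DC gain = G1(0) + G2(0) = 4/1 + 1/7 = 4 + 0.1429 = 4.1429.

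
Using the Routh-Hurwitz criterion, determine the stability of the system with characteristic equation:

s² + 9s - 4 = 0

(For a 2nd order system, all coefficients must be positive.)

Coefficients: 1, 9, -4. c=-4 not positive, so system is unstable.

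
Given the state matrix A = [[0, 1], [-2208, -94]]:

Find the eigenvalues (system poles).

det(A - λI) = λ² - (-94)λ + 2208 = (λ - (-48))(λ - (-46)). Eigenvalues: -48, -46.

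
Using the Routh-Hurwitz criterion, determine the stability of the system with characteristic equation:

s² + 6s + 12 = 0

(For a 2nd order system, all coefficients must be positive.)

Coefficients: 1, 6, 12. All positive, so system is stable.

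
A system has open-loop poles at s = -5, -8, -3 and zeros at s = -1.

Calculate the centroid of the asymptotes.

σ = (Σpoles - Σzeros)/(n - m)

σ = (Σpoles - Σzeros)/(n - m) = (-16 - (-1))/(3 - 1) = -15/2 = -7.5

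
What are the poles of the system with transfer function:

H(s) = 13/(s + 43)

Pole is where denominator = 0: s + 43 = 0, so s = -43.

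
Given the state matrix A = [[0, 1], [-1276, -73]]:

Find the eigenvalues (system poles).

det(A - λI) = λ² - (-73)λ + 1276 = (λ - (-44))(λ - (-29)). Eigenvalues: -44, -29.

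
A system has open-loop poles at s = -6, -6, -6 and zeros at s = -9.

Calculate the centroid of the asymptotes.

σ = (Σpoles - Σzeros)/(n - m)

σ = (Σpoles - Σzeros)/(n - m) = (-18 - (-9))/(3 - 1) = -9/2 = -4.5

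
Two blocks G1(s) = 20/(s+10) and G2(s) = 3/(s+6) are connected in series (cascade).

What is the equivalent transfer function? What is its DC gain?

Series: multiply transfer functions. G_eq = 20/(s+10) × 3/(s+6) = 60/((s+10)(s+6)). DC gain = 60/(10×6) = 1.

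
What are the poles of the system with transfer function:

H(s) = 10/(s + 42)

Pole is where denominator = 0: s + 42 = 0, so s = -42.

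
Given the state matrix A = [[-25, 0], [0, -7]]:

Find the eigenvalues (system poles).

For diagonal matrix, eigenvalues are diagonal entries: λ₁ = -25, λ₂ = -7.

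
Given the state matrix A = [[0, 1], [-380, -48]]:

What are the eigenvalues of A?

det(A - λI) = λ² - (-48)λ + 380 = (λ - (-10))(λ - (-38)). Eigenvalues: -10, -38.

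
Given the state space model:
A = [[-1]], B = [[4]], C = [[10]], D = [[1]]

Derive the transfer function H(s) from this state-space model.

(sI - A)⁻¹ = 1/(s + 1). H(s) = 10×4/(s + 1) + 1 = (s + 41)/(s + 1).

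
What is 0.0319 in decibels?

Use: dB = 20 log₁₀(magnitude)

dB = 20 log₁₀(0.0319) = -29.9 dB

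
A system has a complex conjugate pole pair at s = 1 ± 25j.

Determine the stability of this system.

Real part of poles is 1 (> 0, right half-plane). Unstable.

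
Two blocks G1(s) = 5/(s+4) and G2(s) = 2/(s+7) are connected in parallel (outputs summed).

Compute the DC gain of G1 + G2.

Parallel: G_eq = G1 + G2. DC gain = G1(0) + G2(0) = 5/4 + 2/7 = 1.25 + 0.2857 = 1.5357.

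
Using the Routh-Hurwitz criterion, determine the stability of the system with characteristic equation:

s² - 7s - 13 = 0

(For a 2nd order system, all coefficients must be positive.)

Coefficients: 1, -7, -13. b=-7, c=-13 not positive, so system is unstable.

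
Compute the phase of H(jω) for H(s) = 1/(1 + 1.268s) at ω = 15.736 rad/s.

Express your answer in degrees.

Phase = -arctan(ωτ) = -arctan(15.736 × 1.268) = -87.1°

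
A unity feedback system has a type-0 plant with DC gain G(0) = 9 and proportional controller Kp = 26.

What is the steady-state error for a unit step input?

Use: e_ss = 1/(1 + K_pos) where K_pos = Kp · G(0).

K_pos = Kp · G(0) = 26 × 9 = 234. e_ss = 1/(1 + 234) = 0.0043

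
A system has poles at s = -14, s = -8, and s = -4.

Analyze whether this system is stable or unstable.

All poles are in the left half-plane. System is stable.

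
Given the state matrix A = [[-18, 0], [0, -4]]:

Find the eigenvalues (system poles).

For diagonal matrix, eigenvalues are diagonal entries: λ₁ = -18, λ₂ = -4.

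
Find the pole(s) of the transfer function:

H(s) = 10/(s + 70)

Pole is where denominator = 0: s + 70 = 0, so s = -70.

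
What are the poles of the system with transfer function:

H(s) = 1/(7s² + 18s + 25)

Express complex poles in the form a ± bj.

Discriminant = 18² - 4×7×25 = 324 - 700 = -376 < 0, so the poles are a complex conjugate pair s = (-18 ± j√376)/(2×7). Real part = -18/(2×7) = -18/14 ≈ -1.2857; imaginary part = ±√376/(2×7) ≈ 1.3851. Poles: s = -1.2857 ± 1.3851j.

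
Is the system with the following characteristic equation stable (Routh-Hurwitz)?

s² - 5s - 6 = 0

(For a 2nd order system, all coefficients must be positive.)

Coefficients: 1, -5, -6. b=-5, c=-6 not positive, so system is unstable.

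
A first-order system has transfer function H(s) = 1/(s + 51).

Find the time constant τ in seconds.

For H(s) = 1/(s + 1/τ), the pole is at -1/τ = -51, so τ = 1/51 = 0.0196 s.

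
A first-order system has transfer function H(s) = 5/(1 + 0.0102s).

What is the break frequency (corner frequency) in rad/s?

Corner frequency = 1/τ = 1/0.0102 = 98.039 rad/s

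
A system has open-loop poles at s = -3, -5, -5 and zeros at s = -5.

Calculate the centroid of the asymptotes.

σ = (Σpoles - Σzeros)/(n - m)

σ = (Σpoles - Σzeros)/(n - m) = (-13 - (-5))/(3 - 1) = -8/2 = -4.0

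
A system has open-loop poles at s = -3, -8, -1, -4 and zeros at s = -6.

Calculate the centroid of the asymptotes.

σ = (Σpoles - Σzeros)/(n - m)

σ = (Σpoles - Σzeros)/(n - m) = (-16 - (-6))/(4 - 1) = -10/3 = -3.33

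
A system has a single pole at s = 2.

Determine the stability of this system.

Pole at s = 2 is in the right half-plane. Unstable.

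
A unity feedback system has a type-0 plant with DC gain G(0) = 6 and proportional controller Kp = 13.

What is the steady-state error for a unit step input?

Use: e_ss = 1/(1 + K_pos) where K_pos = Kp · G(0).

K_pos = Kp · G(0) = 13 × 6 = 78. e_ss = 1/(1 + 78) = 0.0127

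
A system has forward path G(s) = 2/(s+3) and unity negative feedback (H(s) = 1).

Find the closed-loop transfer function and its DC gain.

T(s) = G/(1+GH) = [2/(s+3)] / [1 + 2/(s+3)] = 2/(s+3+2) = 2/(s+5). DC gain = 2/5 = 0.4.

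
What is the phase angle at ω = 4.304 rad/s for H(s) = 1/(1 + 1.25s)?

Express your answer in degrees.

Phase = -arctan(ωτ) = -arctan(4.304 × 1.25) = -79.5°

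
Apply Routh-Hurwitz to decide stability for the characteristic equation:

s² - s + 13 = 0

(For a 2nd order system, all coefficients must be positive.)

Coefficients: 1, -1, 13. b=-1 not positive, so system is unstable.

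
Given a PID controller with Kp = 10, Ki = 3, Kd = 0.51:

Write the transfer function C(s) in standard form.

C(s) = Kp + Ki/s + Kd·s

Substituting values: C(s) = 10 + 3/s + 0.51s = (0.51s² + 10s + 3)/s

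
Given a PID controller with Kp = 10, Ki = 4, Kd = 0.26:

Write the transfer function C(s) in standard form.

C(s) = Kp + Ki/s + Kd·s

Substituting values: C(s) = 10 + 4/s + 0.26s = (0.26s² + 10s + 4)/s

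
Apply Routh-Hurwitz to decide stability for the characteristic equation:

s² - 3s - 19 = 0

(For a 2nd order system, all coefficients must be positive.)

Coefficients: 1, -3, -19. b=-3, c=-19 not positive, so system is unstable.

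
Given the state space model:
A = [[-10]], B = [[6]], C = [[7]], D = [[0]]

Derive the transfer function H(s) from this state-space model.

(sI - A)⁻¹ = 1/(s + 10). H(s) = 7 × 6/(s + 10) + 0 = 42/(s + 10).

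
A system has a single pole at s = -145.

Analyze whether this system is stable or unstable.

Pole at s = -145 is in the left half-plane. Stable.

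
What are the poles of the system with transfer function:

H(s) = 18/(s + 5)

Pole is where denominator = 0: s + 5 = 0, so s = -5.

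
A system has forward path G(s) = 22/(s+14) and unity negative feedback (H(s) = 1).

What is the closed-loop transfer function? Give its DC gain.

T(s) = G/(1+GH) = [22/(s+14)] / [1 + 22/(s+14)] = 22/(s+14+22) = 22/(s+36). DC gain = 22/36 = 0.6111.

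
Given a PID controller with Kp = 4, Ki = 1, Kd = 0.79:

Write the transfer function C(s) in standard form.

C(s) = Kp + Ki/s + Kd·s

Substituting values: C(s) = 4 + 1/s + 0.79s = (0.79s² + 4s + 1)/s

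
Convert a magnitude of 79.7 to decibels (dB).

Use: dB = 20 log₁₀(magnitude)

dB = 20 log₁₀(79.7) = 38.0 dB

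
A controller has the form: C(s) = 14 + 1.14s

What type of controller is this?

This is a Proportional-Derivative (PD) controller.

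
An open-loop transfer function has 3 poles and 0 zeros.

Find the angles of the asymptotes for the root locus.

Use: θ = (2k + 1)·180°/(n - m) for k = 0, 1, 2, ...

n - m = 3 - 0 = 3. Angles: θk = (2k + 1)·180°/3 = 60°, 180°, 300°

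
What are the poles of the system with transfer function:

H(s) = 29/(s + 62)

Pole is where denominator = 0: s + 62 = 0, so s = -62.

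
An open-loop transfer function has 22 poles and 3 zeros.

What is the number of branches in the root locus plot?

Root locus has n branches where n = number of poles = 22.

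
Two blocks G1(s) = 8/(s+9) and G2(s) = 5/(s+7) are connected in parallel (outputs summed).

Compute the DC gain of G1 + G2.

Parallel: G_eq = G1 + G2. DC gain = G1(0) + G2(0) = 8/9 + 5/7 = 0.8889 + 0.7143 = 1.6032.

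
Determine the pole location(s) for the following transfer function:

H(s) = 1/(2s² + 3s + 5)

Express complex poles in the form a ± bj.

Discriminant = 3² - 4×2×5 = 9 - 40 = -31 < 0, so the poles are a complex conjugate pair s = (-3 ± j√31)/(2×2). Real part = -3/(2×2) = -3/4 = -0.75; imaginary part = ±√31/(2×2) ≈ 1.3919. Poles: s = -0.75 ± 1.3919j.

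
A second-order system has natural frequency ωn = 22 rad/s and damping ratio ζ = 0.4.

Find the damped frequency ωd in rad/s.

ωd = ωn√(1 - ζ²) = 22√(1 - 0.4²) = 20.16 rad/s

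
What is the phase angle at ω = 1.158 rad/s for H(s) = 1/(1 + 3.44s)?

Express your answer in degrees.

Phase = -arctan(ωτ) = -arctan(1.158 × 3.44) = -75.9°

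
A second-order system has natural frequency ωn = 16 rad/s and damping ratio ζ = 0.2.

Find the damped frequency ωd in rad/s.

ωd = ωn√(1 - ζ²) = 16√(1 - 0.2²) = 15.68 rad/s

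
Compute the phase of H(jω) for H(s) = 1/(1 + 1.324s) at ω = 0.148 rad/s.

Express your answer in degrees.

Phase = -arctan(ωτ) = -arctan(0.148 × 1.324) = -11.1°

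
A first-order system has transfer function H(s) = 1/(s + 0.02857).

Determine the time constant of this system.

For H(s) = 1/(s + 1/τ), the pole is at -1/τ = -0.02857, so τ = 1/0.02857 = 35 s.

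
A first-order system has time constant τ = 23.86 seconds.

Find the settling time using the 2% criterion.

For first-order system, 2% settling time ≈ 4τ = 4 × 23.86 = 95.44 s.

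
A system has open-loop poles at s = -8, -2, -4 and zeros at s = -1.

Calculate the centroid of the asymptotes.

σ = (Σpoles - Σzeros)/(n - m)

σ = (Σpoles - Σzeros)/(n - m) = (-14 - (-1))/(3 - 1) = -13/2 = -6.5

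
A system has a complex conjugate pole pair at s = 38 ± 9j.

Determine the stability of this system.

Real part of poles is 38 (> 0, right half-plane). Unstable.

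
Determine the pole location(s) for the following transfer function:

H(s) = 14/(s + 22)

Pole is where denominator = 0: s + 22 = 0, so s = -22.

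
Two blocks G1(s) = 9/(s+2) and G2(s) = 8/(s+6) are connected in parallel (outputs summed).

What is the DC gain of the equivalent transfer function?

Parallel: G_eq = G1 + G2. DC gain = G1(0) + G2(0) = 9/2 + 8/6 = 4.5 + 1.3333 = 5.8333.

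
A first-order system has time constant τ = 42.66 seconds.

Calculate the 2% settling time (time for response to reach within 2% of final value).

For first-order system, 2% settling time ≈ 4τ = 4 × 42.66 = 170.64 s.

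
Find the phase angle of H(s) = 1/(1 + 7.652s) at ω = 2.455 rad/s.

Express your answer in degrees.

Phase = -arctan(ωτ) = -arctan(2.455 × 7.652) = -87.0°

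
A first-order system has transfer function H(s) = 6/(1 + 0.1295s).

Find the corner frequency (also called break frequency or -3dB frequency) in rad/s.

Corner frequency = 1/τ = 1/0.1295 = 7.722 rad/s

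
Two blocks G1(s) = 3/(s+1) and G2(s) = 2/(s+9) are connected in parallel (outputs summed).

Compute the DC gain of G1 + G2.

Parallel: G_eq = G1 + G2. DC gain = G1(0) + G2(0) = 3/1 + 2/9 = 3 + 0.2222 = 3.2222.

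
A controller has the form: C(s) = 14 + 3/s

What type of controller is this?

This is a Proportional-Integral (PI) controller.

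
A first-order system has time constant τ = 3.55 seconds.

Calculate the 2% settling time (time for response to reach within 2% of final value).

For first-order system, 2% settling time ≈ 4τ = 4 × 3.55 = 14.2 s.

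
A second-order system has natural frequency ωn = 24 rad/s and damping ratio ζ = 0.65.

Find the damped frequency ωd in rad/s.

ωd = ωn√(1 - ζ²) = 24√(1 - 0.65²) = 18.24 rad/s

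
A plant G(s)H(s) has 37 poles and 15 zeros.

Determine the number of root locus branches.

Root locus has n branches where n = number of poles = 37.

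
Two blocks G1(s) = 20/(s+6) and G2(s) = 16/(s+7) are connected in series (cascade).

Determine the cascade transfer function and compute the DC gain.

Series: multiply transfer functions. G_eq = 20/(s+6) × 16/(s+7) = 320/((s+6)(s+7)). DC gain = 320/(6×7) = 7.6190.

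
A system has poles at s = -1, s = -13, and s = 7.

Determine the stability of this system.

Pole(s) at s = 7 are not in the left half-plane. System is unstable.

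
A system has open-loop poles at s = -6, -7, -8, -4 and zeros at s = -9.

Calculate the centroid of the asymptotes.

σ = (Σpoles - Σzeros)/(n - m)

σ = (Σpoles - Σzeros)/(n - m) = (-25 - (-9))/(4 - 1) = -16/3 = -5.33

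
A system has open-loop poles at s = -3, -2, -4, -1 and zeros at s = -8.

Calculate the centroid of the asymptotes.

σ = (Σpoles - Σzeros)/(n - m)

σ = (Σpoles - Σzeros)/(n - m) = (-10 - (-8))/(4 - 1) = -2/3 = -0.67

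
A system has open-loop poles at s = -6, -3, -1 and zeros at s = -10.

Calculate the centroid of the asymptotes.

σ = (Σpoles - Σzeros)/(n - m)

σ = (Σpoles - Σzeros)/(n - m) = (-10 - (-10))/(3 - 1) = 0/2 = 0.0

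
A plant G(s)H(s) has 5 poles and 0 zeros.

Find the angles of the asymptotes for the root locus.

n - m = 5 - 0 = 5. Angles: θk = (2k + 1)·180°/5 = 36°, 108°, 180°, 252°, 324°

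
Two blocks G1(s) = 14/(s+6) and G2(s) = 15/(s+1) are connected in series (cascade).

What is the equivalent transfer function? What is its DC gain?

Series: multiply transfer functions. G_eq = 14/(s+6) × 15/(s+1) = 210/((s+6)(s+1)). DC gain = 210/(6×1) = 35.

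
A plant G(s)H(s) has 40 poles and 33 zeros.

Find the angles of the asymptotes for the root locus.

n - m = 40 - 33 = 7. Angles: θk = (2k + 1)·180°/7 = 25.71°, 77.14°, 128.57°, 180°, 231.43°, 282.86°, 334.29°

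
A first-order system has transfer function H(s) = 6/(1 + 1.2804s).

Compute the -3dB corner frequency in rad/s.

Corner frequency = 1/τ = 1/1.2804 = 0.781 rad/s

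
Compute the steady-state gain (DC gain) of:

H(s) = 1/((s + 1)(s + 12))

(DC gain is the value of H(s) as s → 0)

DC gain = H(0) = 1/(1 × 12) = 1/12 = 0.0833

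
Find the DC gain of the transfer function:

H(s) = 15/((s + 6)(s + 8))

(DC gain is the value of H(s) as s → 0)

DC gain = H(0) = 15/(6 × 8) = 15/48 = 0.3125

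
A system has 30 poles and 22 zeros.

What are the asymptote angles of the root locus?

n - m = 30 - 22 = 8. Angles: θk = (2k + 1)·180°/8 = 22.5°, 67.5°, 112.5°, 157.5°, 202.5°, 247.5°, 292.5°, 337.5°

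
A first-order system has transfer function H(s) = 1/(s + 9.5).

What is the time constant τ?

For H(s) = 1/(s + 1/τ), the pole is at -1/τ = -9.5, so τ = 1/9.5 = 0.1053 s.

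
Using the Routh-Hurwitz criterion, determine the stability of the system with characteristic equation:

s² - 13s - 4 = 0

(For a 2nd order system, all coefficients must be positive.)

Coefficients: 1, -13, -4. b=-13, c=-4 not positive, so system is unstable.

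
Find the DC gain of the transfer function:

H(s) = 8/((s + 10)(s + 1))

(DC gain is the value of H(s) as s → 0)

DC gain = H(0) = 8/(10 × 1) = 8/10 = 0.8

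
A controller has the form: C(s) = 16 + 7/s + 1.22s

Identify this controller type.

This is a Proportional-Integral-Derivative (PID) controller.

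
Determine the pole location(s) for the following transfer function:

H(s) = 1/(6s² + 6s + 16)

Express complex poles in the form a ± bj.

Discriminant = 6² - 4×6×16 = 36 - 384 = -348 < 0, so the poles are a complex conjugate pair s = (-6 ± j√348)/(2×6). Real part = -6/(2×6) = -6/12 = -0.5; imaginary part = ±√348/(2×6) ≈ 1.5546. Poles: s = -0.5 ± 1.5546j.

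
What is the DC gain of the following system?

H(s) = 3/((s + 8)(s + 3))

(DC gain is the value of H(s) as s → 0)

DC gain = H(0) = 3/(8 × 3) = 3/24 = 0.125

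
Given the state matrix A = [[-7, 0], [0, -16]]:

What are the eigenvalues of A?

For diagonal matrix, eigenvalues are diagonal entries: λ₁ = -7, λ₂ = -16.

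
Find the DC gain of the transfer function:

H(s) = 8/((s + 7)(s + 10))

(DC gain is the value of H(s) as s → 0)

DC gain = H(0) = 8/(7 × 10) = 8/70 = 0.1143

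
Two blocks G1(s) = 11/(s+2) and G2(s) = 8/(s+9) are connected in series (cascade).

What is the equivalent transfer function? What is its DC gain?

Series: multiply transfer functions. G_eq = 11/(s+2) × 8/(s+9) = 88/((s+2)(s+9)). DC gain = 88/(2×9) = 4.8889.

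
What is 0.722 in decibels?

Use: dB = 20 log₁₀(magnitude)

dB = 20 log₁₀(0.722) = -2.8 dB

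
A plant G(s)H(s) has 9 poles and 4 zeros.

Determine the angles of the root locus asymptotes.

n - m = 9 - 4 = 5. Angles: θk = (2k + 1)·180°/5 = 36°, 108°, 180°, 252°, 324°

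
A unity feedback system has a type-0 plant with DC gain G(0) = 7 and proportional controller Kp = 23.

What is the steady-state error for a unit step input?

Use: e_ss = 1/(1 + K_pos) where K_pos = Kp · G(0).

K_pos = Kp · G(0) = 23 × 7 = 161. e_ss = 1/(1 + 161) = 0.0062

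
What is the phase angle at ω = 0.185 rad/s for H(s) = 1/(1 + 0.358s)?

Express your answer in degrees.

Phase = -arctan(ωτ) = -arctan(0.185 × 0.358) = -3.8°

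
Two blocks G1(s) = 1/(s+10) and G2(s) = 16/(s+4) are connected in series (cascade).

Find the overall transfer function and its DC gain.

Series: multiply transfer functions. G_eq = 1/(s+10) × 16/(s+4) = 16/((s+10)(s+4)). DC gain = 16/(10×4) = 0.4.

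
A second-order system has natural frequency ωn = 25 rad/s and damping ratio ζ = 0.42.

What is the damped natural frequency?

ωd = ωn√(1 - ζ²) = 25√(1 - 0.42²) = 22.69 rad/s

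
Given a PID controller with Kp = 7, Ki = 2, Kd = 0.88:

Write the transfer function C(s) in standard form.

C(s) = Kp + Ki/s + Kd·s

Substituting values: C(s) = 7 + 2/s + 0.88s = (0.88s² + 7s + 2)/s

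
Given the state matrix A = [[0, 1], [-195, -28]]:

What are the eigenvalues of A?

det(A - λI) = λ² - (-28)λ + 195 = (λ - (-13))(λ - (-15)). Eigenvalues: -13, -15.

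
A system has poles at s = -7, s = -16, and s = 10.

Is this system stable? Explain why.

Pole(s) at s = 10 are not in the left half-plane. System is unstable.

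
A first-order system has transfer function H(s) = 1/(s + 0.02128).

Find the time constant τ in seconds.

For H(s) = 1/(s + 1/τ), the pole is at -1/τ = -0.02128, so τ = 1/0.02128 = 46.99 s.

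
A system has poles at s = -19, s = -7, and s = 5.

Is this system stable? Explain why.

Pole(s) at s = 5 are not in the left half-plane. System is unstable.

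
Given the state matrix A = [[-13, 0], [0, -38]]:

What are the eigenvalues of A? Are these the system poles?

For diagonal matrix, eigenvalues are diagonal entries: λ₁ = -13, λ₂ = -38. Eigenvalues of A = system poles.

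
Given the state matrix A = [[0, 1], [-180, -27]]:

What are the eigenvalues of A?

det(A - λI) = λ² - (-27)λ + 180 = (λ - (-12))(λ - (-15)). Eigenvalues: -12, -15.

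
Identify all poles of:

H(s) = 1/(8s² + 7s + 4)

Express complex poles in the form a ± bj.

Discriminant = 7² - 4×8×4 = 49 - 128 = -79 < 0, so the poles are a complex conjugate pair s = (-7 ± j√79)/(2×8). Real part = -7/(2×8) = -7/16 = -0.4375; imaginary part = ±√79/(2×8) ≈ 0.5555. Poles: s = -0.4375 ± 0.5555j.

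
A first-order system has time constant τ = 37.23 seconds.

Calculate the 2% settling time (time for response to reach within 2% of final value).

For first-order system, 2% settling time ≈ 4τ = 4 × 37.23 = 148.92 s.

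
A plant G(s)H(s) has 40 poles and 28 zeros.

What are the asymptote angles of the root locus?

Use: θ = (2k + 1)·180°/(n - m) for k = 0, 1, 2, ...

n - m = 40 - 28 = 12. Angles: θk = (2k + 1)·180°/12 = 15°, 45°, 75°, 105°, 135°, 165°, 195°, 225°, 255°, 285°, 315°, 345°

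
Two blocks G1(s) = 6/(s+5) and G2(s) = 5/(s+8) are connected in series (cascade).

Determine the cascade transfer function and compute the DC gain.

Series: multiply transfer functions. G_eq = 6/(s+5) × 5/(s+8) = 30/((s+5)(s+8)). DC gain = 30/(5×8) = 0.75.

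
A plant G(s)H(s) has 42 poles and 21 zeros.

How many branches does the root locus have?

Root locus has n branches where n = number of poles = 42.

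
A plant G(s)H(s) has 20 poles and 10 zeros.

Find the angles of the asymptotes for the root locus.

n - m = 20 - 10 = 10. Angles: θk = (2k + 1)·180°/10 = 18°, 54°, 90°, 126°, 162°, 198°, 234°, 270°, 306°, 342°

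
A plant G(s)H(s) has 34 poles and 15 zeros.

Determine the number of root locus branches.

Root locus has n branches where n = number of poles = 34.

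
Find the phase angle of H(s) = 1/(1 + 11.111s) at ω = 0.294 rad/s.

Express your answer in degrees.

Phase = -arctan(ωτ) = -arctan(0.294 × 11.111) = -73.0°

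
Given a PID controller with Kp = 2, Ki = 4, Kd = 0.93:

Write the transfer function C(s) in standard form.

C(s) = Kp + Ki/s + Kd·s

Substituting values: C(s) = 2 + 4/s + 0.93s = (0.93s² + 2s + 4)/s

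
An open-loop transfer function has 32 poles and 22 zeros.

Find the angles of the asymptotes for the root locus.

n - m = 32 - 22 = 10. Angles: θk = (2k + 1)·180°/10 = 18°, 54°, 90°, 126°, 162°, 198°, 234°, 270°, 306°, 342°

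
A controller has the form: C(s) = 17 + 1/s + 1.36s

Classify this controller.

This is a Proportional-Integral-Derivative (PID) controller.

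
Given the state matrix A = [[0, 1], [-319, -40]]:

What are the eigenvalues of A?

det(A - λI) = λ² - (-40)λ + 319 = (λ - (-29))(λ - (-11)). Eigenvalues: -29, -11.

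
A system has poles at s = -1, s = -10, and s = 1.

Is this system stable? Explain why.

Pole(s) at s = 1 are not in the left half-plane. System is unstable.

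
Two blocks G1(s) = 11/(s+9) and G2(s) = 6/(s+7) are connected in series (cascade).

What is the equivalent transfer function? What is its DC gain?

Series: multiply transfer functions. G_eq = 11/(s+9) × 6/(s+7) = 66/((s+9)(s+7)). DC gain = 66/(9×7) = 1.0476.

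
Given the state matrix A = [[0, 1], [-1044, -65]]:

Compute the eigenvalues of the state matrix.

det(A - λI) = λ² - (-65)λ + 1044 = (λ - (-36))(λ - (-29)). Eigenvalues: -36, -29.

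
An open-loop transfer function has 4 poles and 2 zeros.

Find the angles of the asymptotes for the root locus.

n - m = 4 - 2 = 2. Angles: θk = (2k + 1)·180°/2 = 90°, 270°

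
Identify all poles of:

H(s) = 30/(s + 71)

Pole is where denominator = 0: s + 71 = 0, so s = -71.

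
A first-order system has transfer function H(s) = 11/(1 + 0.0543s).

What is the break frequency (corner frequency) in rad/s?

Corner frequency = 1/τ = 1/0.0543 = 18.416 rad/s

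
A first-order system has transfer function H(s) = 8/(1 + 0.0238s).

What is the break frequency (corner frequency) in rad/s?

Corner frequency = 1/τ = 1/0.0238 = 42.017 rad/s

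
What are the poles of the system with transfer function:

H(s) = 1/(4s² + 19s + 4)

Discriminant = 19² - 4×4×4 = 361 - 64 = 297 > 0, so two distinct real poles. Using quadratic formula: s = (-19 ± √297)/(2×4) = (-19 ± √297)/8, with √297 ≈ 17.2337. s₁ ≈ -0.2208, s₂ ≈ -4.5292. Poles: s₁ = -0.2208, s₂ = -4.5292.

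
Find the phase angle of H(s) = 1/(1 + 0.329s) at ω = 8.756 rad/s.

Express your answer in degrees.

Phase = -arctan(ωτ) = -arctan(8.756 × 0.329) = -70.9°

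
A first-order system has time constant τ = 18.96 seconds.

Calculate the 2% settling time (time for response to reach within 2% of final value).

For first-order system, 2% settling time ≈ 4τ = 4 × 18.96 = 75.84 s.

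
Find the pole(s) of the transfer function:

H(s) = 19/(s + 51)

Pole is where denominator = 0: s + 51 = 0, so s = -51.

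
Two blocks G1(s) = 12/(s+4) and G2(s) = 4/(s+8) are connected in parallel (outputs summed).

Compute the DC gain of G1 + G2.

Parallel: G_eq = G1 + G2. DC gain = G1(0) + G2(0) = 12/4 + 4/8 = 3 + 0.5 = 3.5.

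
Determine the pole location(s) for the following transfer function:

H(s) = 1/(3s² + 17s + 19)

Discriminant = 17² - 4×3×19 = 289 - 228 = 61 > 0, so two distinct real poles. Using quadratic formula: s = (-17 ± √61)/(2×3) = (-17 ± √61)/6, with √61 ≈ 7.8102. s₁ ≈ -1.5316, s₂ ≈ -4.1350. Poles: s₁ = -1.5316, s₂ = -4.1350.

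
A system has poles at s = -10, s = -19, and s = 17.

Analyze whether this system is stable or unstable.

Pole(s) at s = 17 are not in the left half-plane. System is unstable.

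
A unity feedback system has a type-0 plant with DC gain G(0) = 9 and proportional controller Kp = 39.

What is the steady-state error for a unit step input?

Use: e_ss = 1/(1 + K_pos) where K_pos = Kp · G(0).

K_pos = Kp · G(0) = 39 × 9 = 351. e_ss = 1/(1 + 351) = 0.0028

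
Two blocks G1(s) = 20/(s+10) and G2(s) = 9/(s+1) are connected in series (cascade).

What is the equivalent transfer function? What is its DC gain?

Series: multiply transfer functions. G_eq = 20/(s+10) × 9/(s+1) = 180/((s+10)(s+1)). DC gain = 180/(10×1) = 18.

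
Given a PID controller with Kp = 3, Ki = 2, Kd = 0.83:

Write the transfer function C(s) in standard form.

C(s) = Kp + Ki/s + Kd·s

Substituting values: C(s) = 3 + 2/s + 0.83s = (0.83s² + 3s + 2)/s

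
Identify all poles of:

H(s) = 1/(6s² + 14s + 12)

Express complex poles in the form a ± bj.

Discriminant = 14² - 4×6×12 = 196 - 288 = -92 < 0, so the poles are a complex conjugate pair s = (-14 ± j√92)/(2×6). Real part = -14/(2×6) = -14/12 ≈ -1.1667; imaginary part = ±√92/(2×6) ≈ 0.7993. Poles: s = -1.1667 ± 0.7993j.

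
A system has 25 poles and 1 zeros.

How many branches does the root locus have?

Root locus has n branches where n = number of poles = 25.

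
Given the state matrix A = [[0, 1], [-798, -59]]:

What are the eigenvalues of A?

det(A - λI) = λ² - (-59)λ + 798 = (λ - (-21))(λ - (-38)). Eigenvalues: -21, -38.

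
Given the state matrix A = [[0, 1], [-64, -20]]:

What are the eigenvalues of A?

det(A - λI) = λ² - (-20)λ + 64 = (λ - (-16))(λ - (-4)). Eigenvalues: -16, -4.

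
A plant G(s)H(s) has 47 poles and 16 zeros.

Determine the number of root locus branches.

Root locus has n branches where n = number of poles = 47.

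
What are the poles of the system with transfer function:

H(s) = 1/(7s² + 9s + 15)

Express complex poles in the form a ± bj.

Discriminant = 9² - 4×7×15 = 81 - 420 = -339 < 0, so the poles are a complex conjugate pair s = (-9 ± j√339)/(2×7). Real part = -9/(2×7) = -9/14 ≈ -0.6429; imaginary part = ±√339/(2×7) ≈ 1.3151. Poles: s = -0.6429 ± 1.3151j.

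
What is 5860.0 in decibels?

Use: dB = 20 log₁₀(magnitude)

dB = 20 log₁₀(5860.0) = 75.4 dB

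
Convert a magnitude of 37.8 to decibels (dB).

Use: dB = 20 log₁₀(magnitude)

dB = 20 log₁₀(37.8) = 31.5 dB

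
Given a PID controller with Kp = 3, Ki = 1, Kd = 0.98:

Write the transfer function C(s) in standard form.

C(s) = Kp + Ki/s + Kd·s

Substituting values: C(s) = 3 + 1/s + 0.98s = (0.98s² + 3s + 1)/s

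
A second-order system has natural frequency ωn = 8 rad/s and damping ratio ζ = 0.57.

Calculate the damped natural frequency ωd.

ωd = ωn√(1 - ζ²) = 8√(1 - 0.57²) = 6.57 rad/s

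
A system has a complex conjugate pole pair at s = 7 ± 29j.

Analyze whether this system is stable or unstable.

Real part of poles is 7 (> 0, right half-plane). Unstable.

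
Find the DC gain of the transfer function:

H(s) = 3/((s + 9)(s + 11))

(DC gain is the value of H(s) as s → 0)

DC gain = H(0) = 3/(9 × 11) = 3/99 = 0.0303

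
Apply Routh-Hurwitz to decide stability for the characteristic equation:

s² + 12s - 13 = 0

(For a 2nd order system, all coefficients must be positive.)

Coefficients: 1, 12, -13. c=-13 not positive, so system is unstable.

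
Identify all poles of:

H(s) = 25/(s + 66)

Pole is where denominator = 0: s + 66 = 0, so s = -66.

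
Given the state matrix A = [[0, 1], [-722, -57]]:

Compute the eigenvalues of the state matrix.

det(A - λI) = λ² - (-57)λ + 722 = (λ - (-19))(λ - (-38)). Eigenvalues: -19, -38.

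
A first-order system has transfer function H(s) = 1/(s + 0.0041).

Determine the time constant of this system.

For H(s) = 1/(s + 1/τ), the pole is at -1/τ = -0.0041, so τ = 1/0.0041 = 243.9 s.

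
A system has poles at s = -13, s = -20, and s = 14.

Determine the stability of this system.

Pole(s) at s = 14 are not in the left half-plane. System is unstable.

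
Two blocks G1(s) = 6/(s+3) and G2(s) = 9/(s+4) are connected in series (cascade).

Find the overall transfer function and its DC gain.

Series: multiply transfer functions. G_eq = 6/(s+3) × 9/(s+4) = 54/((s+3)(s+4)). DC gain = 54/(3×4) = 4.5.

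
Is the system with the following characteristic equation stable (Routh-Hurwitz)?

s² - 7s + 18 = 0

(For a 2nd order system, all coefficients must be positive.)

Coefficients: 1, -7, 18. b=-7 not positive, so system is unstable.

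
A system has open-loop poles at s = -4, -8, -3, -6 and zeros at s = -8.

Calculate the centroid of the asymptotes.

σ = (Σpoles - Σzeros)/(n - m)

σ = (Σpoles - Σzeros)/(n - m) = (-21 - (-8))/(4 - 1) = -13/3 = -4.33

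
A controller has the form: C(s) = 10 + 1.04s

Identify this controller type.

This is a Proportional-Derivative (PD) controller.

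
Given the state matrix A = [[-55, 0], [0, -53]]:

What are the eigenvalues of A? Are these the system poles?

For diagonal matrix, eigenvalues are diagonal entries: λ₁ = -55, λ₂ = -53. Eigenvalues of A = system poles.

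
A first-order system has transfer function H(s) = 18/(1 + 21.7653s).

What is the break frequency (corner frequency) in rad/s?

Corner frequency = 1/τ = 1/21.7653 = 0.046 rad/s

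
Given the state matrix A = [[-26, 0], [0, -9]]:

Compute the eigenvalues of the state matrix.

For diagonal matrix, eigenvalues are diagonal entries: λ₁ = -26, λ₂ = -9.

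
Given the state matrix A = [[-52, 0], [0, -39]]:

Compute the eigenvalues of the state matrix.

For diagonal matrix, eigenvalues are diagonal entries: λ₁ = -52, λ₂ = -39.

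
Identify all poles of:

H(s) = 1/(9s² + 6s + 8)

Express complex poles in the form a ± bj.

Discriminant = 6² - 4×9×8 = 36 - 288 = -252 < 0, so the poles are a complex conjugate pair s = (-6 ± j√252)/(2×9). Real part = -6/(2×9) = -6/18 ≈ -0.3333; imaginary part = ±√252/(2×9) ≈ 0.8819. Poles: s = -0.3333 ± 0.8819j.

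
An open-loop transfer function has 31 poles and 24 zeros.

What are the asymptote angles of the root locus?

n - m = 31 - 24 = 7. Angles: θk = (2k + 1)·180°/7 = 25.71°, 77.14°, 128.57°, 180°, 231.43°, 282.86°, 334.29°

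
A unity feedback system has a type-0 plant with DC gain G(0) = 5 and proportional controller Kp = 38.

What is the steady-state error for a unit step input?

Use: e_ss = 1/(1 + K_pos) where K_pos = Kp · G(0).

K_pos = Kp · G(0) = 38 × 5 = 190. e_ss = 1/(1 + 190) = 0.0052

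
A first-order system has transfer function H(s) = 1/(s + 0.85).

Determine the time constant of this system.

For H(s) = 1/(s + 1/τ), the pole is at -1/τ = -0.85, so τ = 1/0.85 = 1.1765 s.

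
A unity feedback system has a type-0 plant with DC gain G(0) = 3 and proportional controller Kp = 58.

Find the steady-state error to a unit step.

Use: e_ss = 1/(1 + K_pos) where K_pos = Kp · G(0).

K_pos = Kp · G(0) = 58 × 3 = 174. e_ss = 1/(1 + 174) = 0.0057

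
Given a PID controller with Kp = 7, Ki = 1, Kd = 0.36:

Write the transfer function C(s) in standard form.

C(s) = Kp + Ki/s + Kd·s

Substituting values: C(s) = 7 + 1/s + 0.36s = (0.36s² + 7s + 1)/s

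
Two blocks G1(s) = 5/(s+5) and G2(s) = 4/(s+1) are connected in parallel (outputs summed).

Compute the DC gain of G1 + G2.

Parallel: G_eq = G1 + G2. DC gain = G1(0) + G2(0) = 5/5 + 4/1 = 1 + 4 = 5.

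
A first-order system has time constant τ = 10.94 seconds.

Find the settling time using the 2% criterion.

For first-order system, 2% settling time ≈ 4τ = 4 × 10.94 = 43.76 s.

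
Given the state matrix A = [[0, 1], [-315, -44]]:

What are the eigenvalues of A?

det(A - λI) = λ² - (-44)λ + 315 = (λ - (-35))(λ - (-9)). Eigenvalues: -35, -9.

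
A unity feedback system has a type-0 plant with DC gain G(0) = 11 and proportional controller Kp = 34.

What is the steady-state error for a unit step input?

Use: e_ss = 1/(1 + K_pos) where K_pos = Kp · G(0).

K_pos = Kp · G(0) = 34 × 11 = 374. e_ss = 1/(1 + 374) = 0.0027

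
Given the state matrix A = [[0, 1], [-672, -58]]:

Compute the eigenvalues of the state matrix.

det(A - λI) = λ² - (-58)λ + 672 = (λ - (-16))(λ - (-42)). Eigenvalues: -16, -42.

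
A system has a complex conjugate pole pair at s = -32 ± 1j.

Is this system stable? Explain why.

Real part of poles is -32 (< 0, left half-plane). Stable.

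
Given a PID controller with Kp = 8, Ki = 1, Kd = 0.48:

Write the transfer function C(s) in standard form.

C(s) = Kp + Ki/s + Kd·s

Substituting values: C(s) = 8 + 1/s + 0.48s = (0.48s² + 8s + 1)/s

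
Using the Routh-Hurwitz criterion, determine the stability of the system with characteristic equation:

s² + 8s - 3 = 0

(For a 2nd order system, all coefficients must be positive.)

Coefficients: 1, 8, -3. c=-3 not positive, so system is unstable.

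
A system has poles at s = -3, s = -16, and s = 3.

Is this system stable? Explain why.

Pole(s) at s = 3 are not in the left half-plane. System is unstable.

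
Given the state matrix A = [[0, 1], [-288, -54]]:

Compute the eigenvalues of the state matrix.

det(A - λI) = λ² - (-54)λ + 288 = (λ - (-6))(λ - (-48)). Eigenvalues: -6, -48.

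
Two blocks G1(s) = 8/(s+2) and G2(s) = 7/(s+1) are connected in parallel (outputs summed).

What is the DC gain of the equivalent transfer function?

Parallel: G_eq = G1 + G2. DC gain = G1(0) + G2(0) = 8/2 + 7/1 = 4 + 7 = 11.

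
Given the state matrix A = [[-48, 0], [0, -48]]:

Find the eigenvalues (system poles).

For diagonal matrix, eigenvalues are diagonal entries: λ₁ = -48, λ₂ = -48.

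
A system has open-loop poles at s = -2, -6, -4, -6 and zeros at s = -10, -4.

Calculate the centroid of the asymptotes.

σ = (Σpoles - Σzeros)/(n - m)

σ = (Σpoles - Σzeros)/(n - m) = (-18 - (-14))/(4 - 2) = -4/2 = -2.0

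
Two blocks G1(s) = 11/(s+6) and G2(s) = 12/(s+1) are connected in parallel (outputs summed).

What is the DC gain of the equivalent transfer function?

Parallel: G_eq = G1 + G2. DC gain = G1(0) + G2(0) = 11/6 + 12/1 = 1.8333 + 12 = 13.8333.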